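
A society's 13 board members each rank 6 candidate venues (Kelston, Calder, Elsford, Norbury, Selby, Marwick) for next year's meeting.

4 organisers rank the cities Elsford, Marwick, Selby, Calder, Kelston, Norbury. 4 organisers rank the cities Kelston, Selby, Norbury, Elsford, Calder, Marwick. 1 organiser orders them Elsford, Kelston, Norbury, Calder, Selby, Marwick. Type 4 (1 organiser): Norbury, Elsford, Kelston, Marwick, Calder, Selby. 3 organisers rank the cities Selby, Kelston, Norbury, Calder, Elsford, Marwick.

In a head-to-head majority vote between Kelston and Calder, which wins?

Kelston

Ballots ranking Kelston above Calder: 4 + 1 + 1 + 3 = 9.
Ballots ranking Calder above Kelston: 13 − 9 = 4.
Kelston wins the head-to-head 9–4.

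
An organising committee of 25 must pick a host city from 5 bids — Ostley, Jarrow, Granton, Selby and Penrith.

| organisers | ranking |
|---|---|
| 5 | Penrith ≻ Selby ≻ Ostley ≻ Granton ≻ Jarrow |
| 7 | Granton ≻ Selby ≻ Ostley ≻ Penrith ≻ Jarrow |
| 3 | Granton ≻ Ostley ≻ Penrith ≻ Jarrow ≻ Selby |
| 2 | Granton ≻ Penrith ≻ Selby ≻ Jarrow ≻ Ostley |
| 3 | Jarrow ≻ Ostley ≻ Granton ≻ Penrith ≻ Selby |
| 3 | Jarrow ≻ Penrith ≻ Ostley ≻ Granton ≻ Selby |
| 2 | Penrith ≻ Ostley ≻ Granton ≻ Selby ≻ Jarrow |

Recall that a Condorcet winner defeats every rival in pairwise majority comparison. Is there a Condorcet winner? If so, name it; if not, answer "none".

none

Pairwise majorities:
Ostley vs Jarrow: Ostley wins 17–8.
Ostley–Granton: Ostley 13–12.
Ostley vs Selby: Selby, 14–11.
Ostley vs Penrith: Ostley, 13–12.
Jarrow vs Granton: Granton wins 19–6.
Jarrow–Selby: Selby 16–9.
Jarrow–Penrith: Penrith 19–6.
Granton vs Selby: Granton, 20–5.
Granton vs Penrith: Granton wins 15–10.
Selby vs Penrith: Penrith, 18–7.
Every city loses at least once (Ostley loses to Selby; Jarrow loses to Ostley; Granton loses to Ostley; Selby loses to Granton; Penrith loses to Ostley). The majority relation contains the cycle Ostley > Granton > Selby > Ostley, so there is no Condorcet winner.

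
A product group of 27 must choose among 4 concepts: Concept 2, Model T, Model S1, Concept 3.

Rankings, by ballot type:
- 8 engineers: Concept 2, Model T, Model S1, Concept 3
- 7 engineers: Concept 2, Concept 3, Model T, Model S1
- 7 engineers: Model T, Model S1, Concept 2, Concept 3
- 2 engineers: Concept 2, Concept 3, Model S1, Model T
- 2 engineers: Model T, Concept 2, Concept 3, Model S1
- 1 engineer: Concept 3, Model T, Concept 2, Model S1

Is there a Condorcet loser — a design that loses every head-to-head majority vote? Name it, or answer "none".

Pairwise majorities:
Concept 2 vs Model T: Concept 2 is ranked higher on 8+7+2 = 17 ballots, Model T on 10. Concept 2 wins 17–10.
Concept 2 vs Model S1: Concept 2 is ranked higher on 8+7+2+2+1 = 20 ballots, Model S1 on 7. Concept 2 wins 20–7.
Concept 2–Concept 3: Concept 2 26–1.
Model T vs Model S1: Model T preferred on 8+7+7+2+1 = 25 ballots; Model T wins 25–2.
Model T vs Concept 3: 17 to 10, Model T.
Model S1 vs Concept 3: Model S1 is ranked higher on 8+7 = 15 ballots, Concept 3 on 12. Model S1 wins 15–12.
Concept 3 is beaten in every head-to-head and is the Condorcet loser.

Concept 3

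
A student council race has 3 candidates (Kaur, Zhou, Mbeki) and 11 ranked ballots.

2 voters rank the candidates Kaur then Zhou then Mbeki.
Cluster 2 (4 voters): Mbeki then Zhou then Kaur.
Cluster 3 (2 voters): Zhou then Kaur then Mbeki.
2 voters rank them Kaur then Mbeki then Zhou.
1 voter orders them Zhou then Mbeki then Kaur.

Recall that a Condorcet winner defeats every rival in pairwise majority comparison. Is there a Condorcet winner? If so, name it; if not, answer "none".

Pairwise majorities:
Kaur vs Zhou: Kaur preferred on 2+2 = 4 ballots; Zhou wins 7–4.
Kaur vs Mbeki: Kaur preferred on 2+2+2 = 6 ballots; Kaur wins 6–5.
Zhou vs Mbeki: Zhou is ranked higher on 2+2+1 = 5 ballots, Mbeki on 6. Mbeki wins 6–5.
Every candidate loses at least once (Kaur loses to Zhou; Zhou loses to Mbeki; Mbeki loses to Kaur). The majority relation contains the cycle Kaur beats Mbeki beats Zhou beats Kaur, so there is no Condorcet winner.

none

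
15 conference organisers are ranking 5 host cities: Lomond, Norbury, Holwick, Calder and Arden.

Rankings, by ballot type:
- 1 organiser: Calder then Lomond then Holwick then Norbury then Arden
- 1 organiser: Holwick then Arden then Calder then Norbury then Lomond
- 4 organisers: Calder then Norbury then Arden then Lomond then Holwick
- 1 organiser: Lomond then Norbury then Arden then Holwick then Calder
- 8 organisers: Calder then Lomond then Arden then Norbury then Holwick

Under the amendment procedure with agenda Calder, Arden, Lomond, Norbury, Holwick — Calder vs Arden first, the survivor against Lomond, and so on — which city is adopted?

Calder

Round 1: Calder vs Arden — 13–2, Calder advances.
Round 2: Calder vs Lomond — 14–1, Calder advances.
Round 3: Calder vs Norbury — 14–1, Calder advances.
Round 4: Calder vs Holwick — 13–2, Calder advances.
Calder survives the agenda.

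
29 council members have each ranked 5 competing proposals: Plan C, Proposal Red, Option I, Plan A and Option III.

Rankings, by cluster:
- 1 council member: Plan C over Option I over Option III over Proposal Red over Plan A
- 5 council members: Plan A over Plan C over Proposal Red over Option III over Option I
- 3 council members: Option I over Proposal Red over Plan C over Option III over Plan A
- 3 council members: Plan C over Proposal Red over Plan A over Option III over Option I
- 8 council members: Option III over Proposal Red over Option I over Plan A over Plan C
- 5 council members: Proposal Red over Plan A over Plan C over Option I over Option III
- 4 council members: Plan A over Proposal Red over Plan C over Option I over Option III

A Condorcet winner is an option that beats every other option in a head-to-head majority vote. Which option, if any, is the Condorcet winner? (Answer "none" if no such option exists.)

Proposal Red

Check each pair by majority over 29 ballots:
Plan C vs Proposal Red: Proposal Red, 20–9.
Plan C vs Option I: Plan C wins 18–11.
Plan C vs Plan A: Plan A wins 22–7.
Plan C vs Option III: Plan C, 21–8.
Proposal Red vs Option I: Proposal Red, 25–4.
Proposal Red vs Plan A: Proposal Red, 20–9.
Proposal Red–Option III: Proposal Red 20–9.
Option I vs Plan A: Plan A, 17–12.
Option I–Option III: Option III 16–13.
Plan A–Option III: Plan A 17–12.
Only Proposal Red has no losses; Proposal Red is the Condorcet winner.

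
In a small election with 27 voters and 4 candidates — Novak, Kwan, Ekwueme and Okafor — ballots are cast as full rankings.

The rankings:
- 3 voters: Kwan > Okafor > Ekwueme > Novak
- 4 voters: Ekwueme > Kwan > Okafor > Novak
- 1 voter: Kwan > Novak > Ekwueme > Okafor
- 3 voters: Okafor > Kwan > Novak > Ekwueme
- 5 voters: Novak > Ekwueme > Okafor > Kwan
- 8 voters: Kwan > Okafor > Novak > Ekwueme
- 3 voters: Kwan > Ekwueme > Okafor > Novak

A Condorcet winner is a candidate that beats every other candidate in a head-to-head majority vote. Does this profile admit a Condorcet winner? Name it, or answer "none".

Kwan

Check each pair by majority over 27 ballots:
Novak vs Kwan: Kwan, 22–5.
Novak vs Ekwueme: Novak, 17–10.
Novak–Okafor: Okafor 21–6.
Kwan vs Ekwueme: Kwan, 18–9.
Kwan–Okafor: Kwan 19–8.
Ekwueme vs Okafor: Okafor, 14–13.
Kwan wins every pairwise contest, so Kwan is the Condorcet winner.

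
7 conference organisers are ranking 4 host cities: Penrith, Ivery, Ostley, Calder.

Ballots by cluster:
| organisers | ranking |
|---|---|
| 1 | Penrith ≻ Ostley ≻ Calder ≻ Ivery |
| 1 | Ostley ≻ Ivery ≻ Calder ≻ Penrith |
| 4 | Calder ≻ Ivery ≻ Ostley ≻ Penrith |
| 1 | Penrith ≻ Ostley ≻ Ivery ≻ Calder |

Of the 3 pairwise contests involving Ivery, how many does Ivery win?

Ivery against each rival (7 organisers):
Ivery vs Penrith: Ivery is ranked higher on 1+4 = 5 ballots, Penrith on 2. Ivery wins 5–2.
Ivery–Ostley: Ivery 4–3.
Ivery vs Calder: 2 to 5, Calder.
Ivery beats Penrith, Ostley; loses to Calder — 2 pairwise wins.

2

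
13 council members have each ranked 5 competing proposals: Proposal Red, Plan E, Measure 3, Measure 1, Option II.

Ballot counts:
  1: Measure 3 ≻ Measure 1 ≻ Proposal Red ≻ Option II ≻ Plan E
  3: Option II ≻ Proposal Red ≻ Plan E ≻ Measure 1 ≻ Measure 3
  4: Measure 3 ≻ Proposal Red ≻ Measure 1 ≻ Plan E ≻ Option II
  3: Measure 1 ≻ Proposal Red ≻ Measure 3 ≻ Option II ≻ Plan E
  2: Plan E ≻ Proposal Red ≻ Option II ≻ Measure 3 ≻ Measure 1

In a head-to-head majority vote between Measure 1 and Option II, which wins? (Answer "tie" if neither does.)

Measure 1

Ballots ranking Measure 1 above Option II: 1 + 4 + 3 = 8.
Ballots ranking Option II above Measure 1: 13 − 8 = 5.
Measure 1 wins the head-to-head 8–5.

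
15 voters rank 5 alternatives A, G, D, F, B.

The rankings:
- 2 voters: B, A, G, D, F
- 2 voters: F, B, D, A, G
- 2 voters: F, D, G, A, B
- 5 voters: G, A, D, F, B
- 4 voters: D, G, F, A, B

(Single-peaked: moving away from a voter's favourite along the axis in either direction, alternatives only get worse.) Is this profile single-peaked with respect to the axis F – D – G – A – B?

Axis positions: F=1, D=2, G=3, A=4, B=5.
Bloc 1 (peak B at position 5): ranking walks positions 5-4-3-2-1, expanding outward from the peak — single-peaked.
Bloc 2: ranking walks positions 1-5-2-4-3; B is ranked above D even though D lies between B and the peak F on the axis — preferences dip and rise again. Not single-peaked.
Bloc 3 (peak F at position 1): ranking walks positions 1-2-3-4-5, expanding outward from the peak — single-peaked.
Bloc 4 (peak G at position 3): ranking walks positions 3-4-2-1-5, expanding outward from the peak — single-peaked.
Bloc 5 (peak D at position 2): ranking walks positions 2-3-1-4-5, expanding outward from the peak — single-peaked.
Bloc 2 violates single-peakedness, so the profile is not single-peaked on this axis.

no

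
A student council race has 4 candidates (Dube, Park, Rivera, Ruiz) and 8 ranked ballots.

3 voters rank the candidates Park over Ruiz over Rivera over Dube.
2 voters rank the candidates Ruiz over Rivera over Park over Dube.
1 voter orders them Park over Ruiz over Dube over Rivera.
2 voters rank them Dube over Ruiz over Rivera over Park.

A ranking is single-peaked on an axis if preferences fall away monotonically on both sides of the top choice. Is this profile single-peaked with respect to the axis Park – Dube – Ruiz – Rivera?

no

Axis positions: Park=1, Dube=2, Ruiz=3, Rivera=4.
Bloc 1: ranking walks positions 1-3-4-2; Ruiz is ranked above Dube even though Dube lies between Ruiz and the peak Park on the axis — preferences dip and rise again. Not single-peaked.
Bloc 2: ranking walks positions 3-4-1-2; Park is ranked above Dube even though Dube lies between Park and the peak Ruiz on the axis — preferences dip and rise again. Not single-peaked.
Bloc 3: ranking walks positions 1-3-2-4; Ruiz is ranked above Dube even though Dube lies between Ruiz and the peak Park on the axis — preferences dip and rise again. Not single-peaked.
Bloc 4 (peak Dube at position 2): ranking walks positions 2-3-4-1, expanding outward from the peak — single-peaked.
Bloc 1 violates single-peakedness, so the profile is not single-peaked on this axis.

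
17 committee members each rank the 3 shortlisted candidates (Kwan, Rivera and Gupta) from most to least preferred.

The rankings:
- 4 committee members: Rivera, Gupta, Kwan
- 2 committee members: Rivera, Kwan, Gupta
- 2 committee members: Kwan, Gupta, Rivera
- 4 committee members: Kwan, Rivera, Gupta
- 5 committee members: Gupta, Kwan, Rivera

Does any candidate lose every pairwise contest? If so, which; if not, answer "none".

Pairwise majorities:
Kwan vs Rivera: 11 to 6, Kwan.
Kwan vs Gupta: Kwan preferred on 2+2+4 = 8 ballots; Gupta wins 9–8.
Rivera vs Gupta: 10 to 7, Rivera.
No candidate is winless: Kwan beats Rivera; Rivera beats Gupta; Gupta beats Kwan. There is no Condorcet loser.

none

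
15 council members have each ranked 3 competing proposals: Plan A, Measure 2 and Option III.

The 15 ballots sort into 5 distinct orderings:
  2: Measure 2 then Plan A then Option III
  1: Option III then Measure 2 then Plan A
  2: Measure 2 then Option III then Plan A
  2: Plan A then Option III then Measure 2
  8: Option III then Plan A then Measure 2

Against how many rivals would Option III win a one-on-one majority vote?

Option III against each rival (15 council members):
Option III vs Plan A: Option III preferred on 1+2+8 = 11 ballots; Option III wins 11–4.
Option III–Measure 2: Option III 11–4.
Option III beats Plan A, Measure 2 — 2 pairwise wins.

2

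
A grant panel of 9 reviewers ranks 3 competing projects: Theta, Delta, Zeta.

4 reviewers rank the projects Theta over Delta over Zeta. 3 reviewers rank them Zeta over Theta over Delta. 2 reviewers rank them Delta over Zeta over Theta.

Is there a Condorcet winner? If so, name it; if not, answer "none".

Pairwise majorities:
Theta vs Delta: 7 to 2, Theta.
Theta vs Zeta: Theta is ranked higher on 4 ballots, Zeta on 5. Zeta wins 5–4.
Delta vs Zeta: Delta is ranked higher on 4+2 = 6 ballots, Zeta on 3. Delta wins 6–3.
Each project drops at least one matchup (Theta loses to Zeta; Delta loses to Theta; Zeta loses to Delta); the cycle Theta → Delta → Zeta → Theta rules out a Condorcet winner.

none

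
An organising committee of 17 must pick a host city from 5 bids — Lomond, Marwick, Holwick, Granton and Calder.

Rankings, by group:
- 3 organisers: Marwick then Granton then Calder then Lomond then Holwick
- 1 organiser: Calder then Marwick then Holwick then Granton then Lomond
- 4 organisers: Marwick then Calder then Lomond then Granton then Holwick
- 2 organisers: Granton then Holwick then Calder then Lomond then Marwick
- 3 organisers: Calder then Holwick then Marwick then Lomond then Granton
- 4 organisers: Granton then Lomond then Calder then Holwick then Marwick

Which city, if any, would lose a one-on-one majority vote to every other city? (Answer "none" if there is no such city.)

none

Head-to-head results (17 organisers):
Lomond vs Marwick: Marwick wins 11–6.
Lomond vs Holwick: 3+4+4 = 11 for Lomond, 6 for Holwick — Lomond by 11–6.
Lomond vs Granton: Lomond preferred on 4+3 = 7 ballots; Granton wins 10–7.
Lomond–Calder: Calder 13–4.
Marwick vs Holwick: Marwick is ranked higher on 3+1+4 = 8 ballots, Holwick on 9. Holwick wins 9–8.
Marwick vs Granton: Marwick, 11–6.
Marwick vs Calder: 7 to 10, Calder.
Holwick vs Granton: 4 to 13, Granton.
Holwick–Calder: Calder 15–2.
Granton–Calder: Granton 9–8.
Every city wins at least one matchup (Lomond beats Holwick; Marwick beats Lomond; Holwick beats Marwick; Granton beats Lomond; Calder beats Lomond), so there is no Condorcet loser.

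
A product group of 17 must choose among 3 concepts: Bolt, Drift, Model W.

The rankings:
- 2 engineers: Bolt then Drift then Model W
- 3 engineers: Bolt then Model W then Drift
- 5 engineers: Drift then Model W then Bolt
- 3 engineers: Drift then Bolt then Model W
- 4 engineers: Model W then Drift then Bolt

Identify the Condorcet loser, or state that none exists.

Head-to-head results (17 engineers):
Bolt vs Drift: Bolt is ranked higher on 2+3 = 5 ballots, Drift on 12. Drift wins 12–5.
Bolt vs Model W: Model W wins 9–8.
Drift vs Model W: 2+5+3 = 10 for Drift, 7 for Model W — Drift by 10–7.
Bolt loses to every other design — it is the Condorcet loser.

Bolt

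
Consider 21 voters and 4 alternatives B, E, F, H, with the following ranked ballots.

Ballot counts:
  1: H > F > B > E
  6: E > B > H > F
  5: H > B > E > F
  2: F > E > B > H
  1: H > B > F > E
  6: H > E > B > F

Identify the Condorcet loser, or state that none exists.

F

Head-to-head results (21 voters):
B vs E: E, 14–7.
B vs F: B is ranked higher on 6+5+1+6 = 18 ballots, F on 3. B wins 18–3.
B vs H: B is ranked higher on 6+2 = 8 ballots, H on 13. H wins 13–8.
E vs F: 6+5+6 = 17 for E, 4 for F — E by 17–4.
E–H: H 13–8.
F vs H: 2 for F, 19 for H — H by 19–2.
Only F has no wins; F is the Condorcet loser.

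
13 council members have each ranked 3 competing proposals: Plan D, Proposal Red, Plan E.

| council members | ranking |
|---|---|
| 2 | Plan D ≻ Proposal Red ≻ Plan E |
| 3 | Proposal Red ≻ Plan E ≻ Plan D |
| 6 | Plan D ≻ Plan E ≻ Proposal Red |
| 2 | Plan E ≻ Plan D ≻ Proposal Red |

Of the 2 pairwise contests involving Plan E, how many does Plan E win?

Plan E against each rival (13 council members):
Plan E vs Plan D: Plan D wins 8–5.
Plan E vs Proposal Red: Plan E is ranked higher on 6+2 = 8 ballots, Proposal Red on 5. Plan E wins 8–5.
Plan E beats Proposal Red; loses to Plan D — 1 pairwise win.

1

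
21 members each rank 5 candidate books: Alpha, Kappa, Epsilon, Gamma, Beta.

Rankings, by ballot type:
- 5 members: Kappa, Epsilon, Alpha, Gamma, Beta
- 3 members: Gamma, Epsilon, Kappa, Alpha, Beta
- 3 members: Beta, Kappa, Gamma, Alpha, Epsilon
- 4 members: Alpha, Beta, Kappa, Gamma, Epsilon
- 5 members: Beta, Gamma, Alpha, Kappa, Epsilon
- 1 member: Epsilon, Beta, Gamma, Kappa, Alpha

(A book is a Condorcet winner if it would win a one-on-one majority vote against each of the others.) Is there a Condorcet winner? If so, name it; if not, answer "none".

Pairwise majorities:
Alpha vs Kappa: Kappa wins 12–9.
Alpha–Epsilon: Alpha 12–9.
Alpha–Gamma: Gamma 12–9.
Alpha vs Beta: Alpha, 12–9.
Kappa vs Epsilon: Kappa wins 17–4.
Kappa vs Gamma: Kappa wins 12–9.
Kappa–Beta: Beta 13–8.
Epsilon–Gamma: Gamma 15–6.
Epsilon vs Beta: Beta wins 12–9.
Gamma vs Beta: Beta wins 13–8.
Each book drops at least one matchup (Alpha loses to Kappa; Kappa loses to Beta; Epsilon loses to Alpha; Gamma loses to Kappa; Beta loses to Alpha); the cycle Alpha beats Beta beats Kappa beats Alpha rules out a Condorcet winner.

none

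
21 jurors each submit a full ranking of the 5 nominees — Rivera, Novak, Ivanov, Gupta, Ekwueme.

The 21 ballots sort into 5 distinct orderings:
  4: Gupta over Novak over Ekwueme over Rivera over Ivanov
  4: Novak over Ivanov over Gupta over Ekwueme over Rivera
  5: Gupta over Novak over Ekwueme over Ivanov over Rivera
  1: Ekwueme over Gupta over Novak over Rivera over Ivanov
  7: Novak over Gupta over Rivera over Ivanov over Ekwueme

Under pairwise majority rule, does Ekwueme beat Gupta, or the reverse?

Gupta

Ballots ranking Ekwueme above Gupta: 1.
Ballots ranking Gupta above Ekwueme: 21 − 1 = 20.
Gupta wins the head-to-head 20–1.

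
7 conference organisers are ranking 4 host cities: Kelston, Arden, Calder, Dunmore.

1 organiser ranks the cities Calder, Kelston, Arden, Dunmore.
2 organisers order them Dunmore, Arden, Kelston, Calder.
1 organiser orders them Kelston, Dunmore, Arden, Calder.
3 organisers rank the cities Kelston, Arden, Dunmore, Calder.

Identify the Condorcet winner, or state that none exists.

Kelston

Head-to-head results (7 organisers):
Kelston vs Arden: 5 to 2, Kelston.
Kelston vs Calder: Kelston is ranked higher on 2+1+3 = 6 ballots, Calder on 1. Kelston wins 6–1.
Kelston vs Dunmore: Kelston preferred on 1+1+3 = 5 ballots; Kelston wins 5–2.
Arden vs Calder: Arden preferred on 2+1+3 = 6 ballots; Arden wins 6–1.
Arden vs Dunmore: Arden preferred on 1+3 = 4 ballots; Arden wins 4–3.
Calder vs Dunmore: 1 to 6, Dunmore.
Only Kelston has no losses; Kelston is the Condorcet winner.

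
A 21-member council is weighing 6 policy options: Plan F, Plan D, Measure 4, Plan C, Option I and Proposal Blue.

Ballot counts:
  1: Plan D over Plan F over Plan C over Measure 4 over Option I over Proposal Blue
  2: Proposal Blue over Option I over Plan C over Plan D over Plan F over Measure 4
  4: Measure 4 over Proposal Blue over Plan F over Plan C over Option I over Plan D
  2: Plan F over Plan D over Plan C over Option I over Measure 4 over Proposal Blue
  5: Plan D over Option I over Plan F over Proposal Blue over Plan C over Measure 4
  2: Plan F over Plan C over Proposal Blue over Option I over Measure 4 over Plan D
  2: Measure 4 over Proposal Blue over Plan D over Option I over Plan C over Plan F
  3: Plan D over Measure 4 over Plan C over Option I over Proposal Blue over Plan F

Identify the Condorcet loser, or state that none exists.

Pairwise majorities:
Plan F–Plan D: Plan D 13–8.
Plan F vs Measure 4: Plan F wins 12–9.
Plan F vs Plan C: Plan F wins 14–7.
Plan F vs Option I: Plan F preferred on 1+4+2+2 = 9 ballots; Option I wins 12–9.
Plan F vs Proposal Blue: Proposal Blue wins 11–10.
Plan D vs Measure 4: 13 to 8, Plan D.
Plan D–Plan C: Plan D 13–8.
Plan D vs Option I: 1+2+5+2+3 = 13 for Plan D, 8 for Option I — Plan D by 13–8.
Plan D vs Proposal Blue: 11 to 10, Plan D.
Measure 4–Plan C: Plan C 12–9.
Measure 4–Option I: Option I 11–10.
Measure 4 vs Proposal Blue: 12 to 9, Measure 4.
Plan C vs Option I: Plan C wins 12–9.
Plan C vs Proposal Blue: Proposal Blue wins 13–8.
Option I vs Proposal Blue: Option I wins 11–10.
Every option wins at least one matchup (Plan F beats Measure 4; Plan D beats Plan F; Measure 4 beats Proposal Blue; Plan C beats Measure 4; Option I beats Plan F; Proposal Blue beats Plan F), so there is no Condorcet loser.

none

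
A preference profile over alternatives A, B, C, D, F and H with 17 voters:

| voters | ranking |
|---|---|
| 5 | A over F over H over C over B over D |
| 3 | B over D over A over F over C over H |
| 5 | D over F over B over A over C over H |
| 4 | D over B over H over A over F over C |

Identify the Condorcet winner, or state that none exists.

Pairwise majorities:
A vs B: B wins 12–5.
A vs C: A is ranked higher on 5+3+5+4 = 17 ballots, C on 0. A wins 17–0.
A vs D: A is ranked higher on 5 ballots, D on 12. D wins 12–5.
A vs F: A, 12–5.
A vs H: 5+3+5 = 13 for A, 4 for H — A by 13–4.
B vs C: B is ranked higher on 3+5+4 = 12 ballots, C on 5. B wins 12–5.
B vs D: B is ranked higher on 5+3 = 8 ballots, D on 9. D wins 9–8.
B–F: F 10–7.
B vs H: B preferred on 3+5+4 = 12 ballots; B wins 12–5.
C vs D: D wins 12–5.
C vs F: F, 17–0.
C–H: H 9–8.
D vs F: 12 to 5, D.
D–H: D 12–5.
F–H: F 13–4.
D defeats every rival head-to-head and is the Condorcet winner.

D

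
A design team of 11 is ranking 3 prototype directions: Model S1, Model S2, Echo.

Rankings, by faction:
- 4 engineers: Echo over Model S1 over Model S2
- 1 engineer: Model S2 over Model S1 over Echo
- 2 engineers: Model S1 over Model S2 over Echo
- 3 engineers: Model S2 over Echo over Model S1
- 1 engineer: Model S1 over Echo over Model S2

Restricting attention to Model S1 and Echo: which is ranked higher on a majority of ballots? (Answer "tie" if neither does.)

Ballots ranking Model S1 above Echo: 1 + 2 + 1 = 4.
Ballots ranking Echo above Model S1: 11 − 4 = 7.
Echo wins the head-to-head 7–4.

Echo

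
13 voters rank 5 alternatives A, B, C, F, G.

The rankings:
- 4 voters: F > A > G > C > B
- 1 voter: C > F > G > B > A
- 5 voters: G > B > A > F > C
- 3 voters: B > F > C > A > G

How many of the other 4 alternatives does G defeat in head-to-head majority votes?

G against each rival (13 voters):
G vs A: 6 to 7, A.
G vs B: G preferred on 4+1+5 = 10 ballots; G wins 10–3.
G vs C: 4+5 = 9 for G, 4 for C — G by 9–4.
G vs F: G is ranked higher on 5 ballots, F on 8. F wins 8–5.
G beats B, C; loses to A, F — 2 pairwise wins.

2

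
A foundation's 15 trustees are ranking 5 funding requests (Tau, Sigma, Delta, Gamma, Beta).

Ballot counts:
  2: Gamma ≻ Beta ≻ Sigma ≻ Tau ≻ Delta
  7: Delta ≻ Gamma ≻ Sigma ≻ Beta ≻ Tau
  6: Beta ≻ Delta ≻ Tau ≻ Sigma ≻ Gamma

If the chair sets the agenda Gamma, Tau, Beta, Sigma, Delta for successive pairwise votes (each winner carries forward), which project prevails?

Delta

Round 1: Gamma vs Tau — 9–6, Gamma advances.
Round 2: Gamma vs Beta — 9–6, Gamma advances.
Round 3: Gamma vs Sigma — 9–6, Gamma advances.
Round 4: Gamma vs Delta — 2–13, Delta advances.
Delta survives the agenda.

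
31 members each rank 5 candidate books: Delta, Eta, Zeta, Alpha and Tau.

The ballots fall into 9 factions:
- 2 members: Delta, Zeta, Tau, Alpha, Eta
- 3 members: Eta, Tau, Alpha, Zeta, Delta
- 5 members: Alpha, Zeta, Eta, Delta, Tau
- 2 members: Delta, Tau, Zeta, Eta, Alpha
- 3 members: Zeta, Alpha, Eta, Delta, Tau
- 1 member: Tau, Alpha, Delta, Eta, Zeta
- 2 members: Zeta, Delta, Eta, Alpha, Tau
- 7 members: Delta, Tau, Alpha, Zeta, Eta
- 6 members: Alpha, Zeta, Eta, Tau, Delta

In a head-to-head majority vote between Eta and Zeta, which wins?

Ballots ranking Eta above Zeta: 3 + 1 = 4.
Ballots ranking Zeta above Eta: 31 − 4 = 27.
Zeta wins the head-to-head 27–4.

Zeta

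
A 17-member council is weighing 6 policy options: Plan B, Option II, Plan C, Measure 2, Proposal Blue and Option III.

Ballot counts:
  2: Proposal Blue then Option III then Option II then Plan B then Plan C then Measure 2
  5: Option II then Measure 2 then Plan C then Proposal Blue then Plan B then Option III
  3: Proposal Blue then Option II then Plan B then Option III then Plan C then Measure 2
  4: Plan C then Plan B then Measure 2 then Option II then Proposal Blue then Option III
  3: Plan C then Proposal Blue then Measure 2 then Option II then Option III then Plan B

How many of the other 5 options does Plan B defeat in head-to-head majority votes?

Plan B against each rival (17 council members):
Plan B vs Option II: Plan B is ranked higher on 4 ballots, Option II on 13. Option II wins 13–4.
Plan B vs Plan C: 2+3 = 5 for Plan B, 12 for Plan C — Plan C by 12–5.
Plan B–Measure 2: Plan B 9–8.
Plan B vs Proposal Blue: Plan B preferred on 4 ballots; Proposal Blue wins 13–4.
Plan B–Option III: Plan B 12–5.
Plan B beats Measure 2, Option III; loses to Option II, Plan C, Proposal Blue — 2 pairwise wins.

2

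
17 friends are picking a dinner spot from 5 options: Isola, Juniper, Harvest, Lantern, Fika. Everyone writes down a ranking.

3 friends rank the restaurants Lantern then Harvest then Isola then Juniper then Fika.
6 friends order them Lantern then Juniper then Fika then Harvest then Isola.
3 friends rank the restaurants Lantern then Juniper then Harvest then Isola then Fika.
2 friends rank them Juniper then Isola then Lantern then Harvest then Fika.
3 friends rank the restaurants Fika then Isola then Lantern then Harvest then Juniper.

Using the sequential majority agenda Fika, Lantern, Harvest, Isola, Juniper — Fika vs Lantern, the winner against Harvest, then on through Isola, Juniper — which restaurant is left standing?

Round 1: Fika vs Lantern — 3–14, Lantern advances.
Round 2: Lantern vs Harvest — 17–0, Lantern advances.
Round 3: Lantern vs Isola — 12–5, Lantern advances.
Round 4: Lantern vs Juniper — 15–2, Lantern advances.
Lantern survives the agenda.

Lantern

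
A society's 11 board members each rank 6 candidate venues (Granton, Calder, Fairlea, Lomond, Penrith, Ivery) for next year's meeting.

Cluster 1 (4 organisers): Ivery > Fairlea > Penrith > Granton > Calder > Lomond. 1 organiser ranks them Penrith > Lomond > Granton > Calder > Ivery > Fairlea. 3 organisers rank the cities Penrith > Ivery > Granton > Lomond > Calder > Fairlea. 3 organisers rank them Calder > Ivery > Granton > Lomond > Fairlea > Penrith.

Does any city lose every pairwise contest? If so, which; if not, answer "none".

none

Head-to-head results (11 organisers):
Granton vs Calder: Granton preferred on 4+1+3 = 8 ballots; Granton wins 8–3.
Granton vs Fairlea: 7 to 4, Granton.
Granton vs Lomond: Granton, 10–1.
Granton vs Penrith: Granton preferred on 3 ballots; Penrith wins 8–3.
Granton vs Ivery: 1 for Granton, 10 for Ivery — Ivery by 10–1.
Calder vs Fairlea: Calder, 7–4.
Calder vs Lomond: 4+3 = 7 for Calder, 4 for Lomond — Calder by 7–4.
Calder vs Penrith: 3 for Calder, 8 for Penrith — Penrith by 8–3.
Calder vs Ivery: Calder is ranked higher on 1+3 = 4 ballots, Ivery on 7. Ivery wins 7–4.
Fairlea–Lomond: Lomond 7–4.
Fairlea–Penrith: Fairlea 7–4.
Fairlea–Ivery: Ivery 11–0.
Lomond vs Penrith: Penrith wins 8–3.
Lomond–Ivery: Ivery 10–1.
Penrith vs Ivery: Penrith is ranked higher on 1+3 = 4 ballots, Ivery on 7. Ivery wins 7–4.
Each city has at least one pairwise win (Granton beats Calder; Calder beats Fairlea; Fairlea beats Penrith; Lomond beats Fairlea; Penrith beats Granton; Ivery beats Granton) — no Condorcet loser.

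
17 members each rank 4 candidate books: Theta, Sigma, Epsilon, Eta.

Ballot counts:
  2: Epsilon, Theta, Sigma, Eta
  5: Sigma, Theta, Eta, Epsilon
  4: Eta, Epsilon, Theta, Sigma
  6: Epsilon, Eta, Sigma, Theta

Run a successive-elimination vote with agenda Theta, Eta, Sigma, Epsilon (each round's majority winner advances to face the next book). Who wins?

Round 1: Theta vs Eta — 7–10, Eta advances.
Round 2: Eta vs Sigma — 10–7, Eta advances.
Round 3: Eta vs Epsilon — 9–8, Eta advances.
The agenda winner is Eta.

Eta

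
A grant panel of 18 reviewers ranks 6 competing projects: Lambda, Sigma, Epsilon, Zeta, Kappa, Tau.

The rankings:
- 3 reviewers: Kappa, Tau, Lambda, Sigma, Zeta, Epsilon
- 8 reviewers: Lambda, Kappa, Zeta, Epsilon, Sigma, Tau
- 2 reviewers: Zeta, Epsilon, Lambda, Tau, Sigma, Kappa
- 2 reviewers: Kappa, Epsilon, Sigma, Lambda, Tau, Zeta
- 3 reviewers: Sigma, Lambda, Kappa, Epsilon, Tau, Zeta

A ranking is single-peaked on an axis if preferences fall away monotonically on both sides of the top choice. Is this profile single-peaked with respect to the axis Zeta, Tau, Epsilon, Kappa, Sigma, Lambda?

Axis positions: Zeta=1, Tau=2, Epsilon=3, Kappa=4, Sigma=5, Lambda=6.
Cluster 1: ranking walks positions 4-2-6-5-1-3; Tau is ranked above Epsilon even though Epsilon lies between Tau and the peak Kappa on the axis — preferences dip and rise again. Not single-peaked.
Cluster 2: ranking walks positions 6-4-1-3-5-2; Kappa is ranked above Sigma even though Sigma lies between Kappa and the peak Lambda on the axis — preferences dip and rise again. Not single-peaked.
Cluster 3: ranking walks positions 1-3-6-2-5-4; Epsilon is ranked above Tau even though Tau lies between Epsilon and the peak Zeta on the axis — preferences dip and rise again. Not single-peaked.
Cluster 4 (peak Kappa at position 4): ranking walks positions 4-3-5-6-2-1, expanding outward from the peak — single-peaked.
Cluster 5 (peak Sigma at position 5): ranking walks positions 5-6-4-3-2-1, expanding outward from the peak — single-peaked.
Cluster 1 violates single-peakedness, so the profile is not single-peaked on this axis.

no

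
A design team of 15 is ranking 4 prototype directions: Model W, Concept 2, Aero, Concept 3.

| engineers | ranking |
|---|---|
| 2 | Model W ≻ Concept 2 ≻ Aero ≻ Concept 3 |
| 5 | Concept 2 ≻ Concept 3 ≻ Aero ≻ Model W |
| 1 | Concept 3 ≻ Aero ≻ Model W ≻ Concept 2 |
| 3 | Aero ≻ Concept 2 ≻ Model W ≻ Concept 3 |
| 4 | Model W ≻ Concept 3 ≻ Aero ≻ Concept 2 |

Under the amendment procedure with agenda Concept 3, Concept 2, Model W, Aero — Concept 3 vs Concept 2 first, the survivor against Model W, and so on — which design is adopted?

Round 1: Concept 3 vs Concept 2 — 5–10, Concept 2 advances.
Round 2: Concept 2 vs Model W — 8–7, Concept 2 advances.
Round 3: Concept 2 vs Aero — 7–8, Aero advances.
Aero survives the agenda.

Aero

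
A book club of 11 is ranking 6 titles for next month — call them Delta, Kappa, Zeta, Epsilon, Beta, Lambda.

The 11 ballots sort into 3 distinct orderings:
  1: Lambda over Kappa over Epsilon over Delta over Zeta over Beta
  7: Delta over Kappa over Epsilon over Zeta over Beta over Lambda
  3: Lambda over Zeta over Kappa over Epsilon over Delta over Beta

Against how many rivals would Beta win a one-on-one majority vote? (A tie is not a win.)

Beta against each rival (11 members):
Beta vs Delta: Beta preferred on 0 ballots; Delta wins 11–0.
Beta vs Kappa: Beta preferred on 0 ballots; Kappa wins 11–0.
Beta vs Zeta: 0 for Beta, 11 for Zeta — Zeta by 11–0.
Beta vs Epsilon: Epsilon, 11–0.
Beta vs Lambda: Beta wins 7–4.
Beta beats Lambda; loses to Delta, Kappa, Zeta, Epsilon — 1 pairwise win.

1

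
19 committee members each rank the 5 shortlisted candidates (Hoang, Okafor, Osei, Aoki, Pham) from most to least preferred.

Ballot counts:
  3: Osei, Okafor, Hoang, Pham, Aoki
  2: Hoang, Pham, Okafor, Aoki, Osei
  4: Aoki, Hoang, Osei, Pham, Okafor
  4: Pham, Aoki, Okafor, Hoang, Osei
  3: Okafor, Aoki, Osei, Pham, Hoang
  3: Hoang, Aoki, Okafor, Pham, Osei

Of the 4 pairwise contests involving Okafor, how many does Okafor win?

2

Okafor against each rival (19 committee members):
Okafor–Hoang: Okafor 10–9.
Okafor vs Osei: Okafor is ranked higher on 2+4+3+3 = 12 ballots, Osei on 7. Okafor wins 12–7.
Okafor vs Aoki: Aoki, 11–8.
Okafor vs Pham: Pham wins 10–9.
Okafor beats Hoang, Osei; loses to Aoki, Pham — 2 pairwise wins.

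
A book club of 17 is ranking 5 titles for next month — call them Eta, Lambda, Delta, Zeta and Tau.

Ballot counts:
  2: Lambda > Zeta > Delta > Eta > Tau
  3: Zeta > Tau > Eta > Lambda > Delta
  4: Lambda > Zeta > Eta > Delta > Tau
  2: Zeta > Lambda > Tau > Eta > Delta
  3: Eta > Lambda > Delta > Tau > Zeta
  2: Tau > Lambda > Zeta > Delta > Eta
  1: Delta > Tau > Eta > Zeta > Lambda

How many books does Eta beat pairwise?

2

Eta against each rival (17 members):
Eta–Lambda: Lambda 10–7.
Eta vs Delta: 12 to 5, Eta.
Eta vs Zeta: Zeta, 13–4.
Eta–Tau: Eta 9–8.
Eta beats Delta, Tau; loses to Lambda, Zeta — 2 pairwise wins.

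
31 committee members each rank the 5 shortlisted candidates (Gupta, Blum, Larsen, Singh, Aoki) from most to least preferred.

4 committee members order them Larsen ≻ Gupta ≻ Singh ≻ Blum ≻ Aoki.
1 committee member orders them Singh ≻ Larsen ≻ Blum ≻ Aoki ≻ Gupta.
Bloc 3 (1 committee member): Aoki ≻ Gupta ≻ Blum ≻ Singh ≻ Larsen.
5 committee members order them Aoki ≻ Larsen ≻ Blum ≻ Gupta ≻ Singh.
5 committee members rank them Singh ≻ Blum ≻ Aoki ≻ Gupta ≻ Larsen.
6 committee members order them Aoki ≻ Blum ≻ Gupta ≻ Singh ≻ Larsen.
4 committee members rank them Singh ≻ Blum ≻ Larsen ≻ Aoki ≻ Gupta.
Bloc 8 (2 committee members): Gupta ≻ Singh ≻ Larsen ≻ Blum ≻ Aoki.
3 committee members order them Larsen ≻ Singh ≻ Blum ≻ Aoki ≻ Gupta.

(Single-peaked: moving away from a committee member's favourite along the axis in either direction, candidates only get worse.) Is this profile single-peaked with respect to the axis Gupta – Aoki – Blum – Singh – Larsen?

no

Axis positions: Gupta=1, Aoki=2, Blum=3, Singh=4, Larsen=5.
Bloc 1: ranking walks positions 5-1-4-3-2; Gupta is ranked above Singh even though Singh lies between Gupta and the peak Larsen on the axis — preferences dip and rise again. Not single-peaked.
Bloc 2 (peak Singh at position 4): ranking walks positions 4-5-3-2-1, expanding outward from the peak — single-peaked.
Bloc 3 (peak Aoki at position 2): ranking walks positions 2-1-3-4-5, expanding outward from the peak — single-peaked.
Bloc 4: ranking walks positions 2-5-3-1-4; Larsen is ranked above Blum even though Blum lies between Larsen and the peak Aoki on the axis — preferences dip and rise again. Not single-peaked.
Bloc 5 (peak Singh at position 4): ranking walks positions 4-3-2-1-5, expanding outward from the peak — single-peaked.
Bloc 6 (peak Aoki at position 2): ranking walks positions 2-3-1-4-5, expanding outward from the peak — single-peaked.
Bloc 7 (peak Singh at position 4): ranking walks positions 4-3-5-2-1, expanding outward from the peak — single-peaked.
Bloc 8: ranking walks positions 1-4-5-3-2; Singh is ranked above Aoki even though Aoki lies between Singh and the peak Gupta on the axis — preferences dip and rise again. Not single-peaked.
Bloc 9 (peak Larsen at position 5): ranking walks positions 5-4-3-2-1, expanding outward from the peak — single-peaked.
Bloc 1 violates single-peakedness, so the profile is not single-peaked on this axis.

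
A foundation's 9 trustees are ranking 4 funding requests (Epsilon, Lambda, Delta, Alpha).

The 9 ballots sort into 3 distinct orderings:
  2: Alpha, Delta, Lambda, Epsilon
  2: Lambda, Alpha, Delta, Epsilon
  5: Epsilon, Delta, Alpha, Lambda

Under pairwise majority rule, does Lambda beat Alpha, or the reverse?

Ballots ranking Lambda above Alpha: 2.
Ballots ranking Alpha above Lambda: 9 − 2 = 7.
Alpha wins the head-to-head 7–2.

Alpha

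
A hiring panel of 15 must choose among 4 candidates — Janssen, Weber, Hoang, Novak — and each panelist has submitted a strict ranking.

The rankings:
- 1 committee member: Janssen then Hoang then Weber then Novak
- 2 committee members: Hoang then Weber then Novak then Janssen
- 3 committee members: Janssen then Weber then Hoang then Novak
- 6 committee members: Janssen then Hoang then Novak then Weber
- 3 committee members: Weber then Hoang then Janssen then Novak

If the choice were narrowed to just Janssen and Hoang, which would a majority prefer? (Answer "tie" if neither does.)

Ballots ranking Janssen above Hoang: 1 + 3 + 6 = 10.
Ballots ranking Hoang above Janssen: 15 − 10 = 5.
Janssen wins the head-to-head 10–5.

Janssen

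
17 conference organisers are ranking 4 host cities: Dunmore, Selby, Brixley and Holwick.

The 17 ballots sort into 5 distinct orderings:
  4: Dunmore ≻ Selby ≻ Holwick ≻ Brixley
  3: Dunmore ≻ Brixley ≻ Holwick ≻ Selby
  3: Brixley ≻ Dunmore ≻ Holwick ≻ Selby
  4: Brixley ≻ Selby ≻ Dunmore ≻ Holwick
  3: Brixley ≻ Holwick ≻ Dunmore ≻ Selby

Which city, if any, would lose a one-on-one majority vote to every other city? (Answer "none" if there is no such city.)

Selby

Head-to-head results (17 organisers):
Dunmore vs Selby: Dunmore wins 13–4.
Dunmore vs Brixley: Brixley, 10–7.
Dunmore vs Holwick: Dunmore wins 14–3.
Selby vs Brixley: Selby is ranked higher on 4 ballots, Brixley on 13. Brixley wins 13–4.
Selby vs Holwick: 4+4 = 8 for Selby, 9 for Holwick — Holwick by 9–8.
Brixley vs Holwick: 3+3+4+3 = 13 for Brixley, 4 for Holwick — Brixley by 13–4.
Selby loses to every other city — it is the Condorcet loser.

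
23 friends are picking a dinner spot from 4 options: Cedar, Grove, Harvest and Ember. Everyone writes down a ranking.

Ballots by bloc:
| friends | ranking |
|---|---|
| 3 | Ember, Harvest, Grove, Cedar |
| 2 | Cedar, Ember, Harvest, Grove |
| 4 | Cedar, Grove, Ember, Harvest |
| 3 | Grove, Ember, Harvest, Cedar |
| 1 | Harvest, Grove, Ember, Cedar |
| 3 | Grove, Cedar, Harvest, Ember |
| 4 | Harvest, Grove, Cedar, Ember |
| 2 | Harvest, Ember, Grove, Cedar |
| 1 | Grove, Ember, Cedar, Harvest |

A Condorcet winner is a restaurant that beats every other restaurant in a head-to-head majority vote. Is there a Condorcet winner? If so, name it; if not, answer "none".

none

Check each pair by majority over 23 ballots:
Cedar vs Grove: 6 to 17, Grove.
Cedar vs Harvest: Cedar is ranked higher on 2+4+3+1 = 10 ballots, Harvest on 13. Harvest wins 13–10.
Cedar–Ember: Cedar 13–10.
Grove vs Harvest: Grove is ranked higher on 4+3+3+1 = 11 ballots, Harvest on 12. Harvest wins 12–11.
Grove vs Ember: Grove, 16–7.
Harvest vs Ember: Harvest preferred on 1+3+4+2 = 10 ballots; Ember wins 13–10.
Each restaurant drops at least one matchup (Cedar loses to Grove; Grove loses to Harvest; Harvest loses to Ember; Ember loses to Cedar); the cycle Cedar > Ember > Harvest > Cedar rules out a Condorcet winner.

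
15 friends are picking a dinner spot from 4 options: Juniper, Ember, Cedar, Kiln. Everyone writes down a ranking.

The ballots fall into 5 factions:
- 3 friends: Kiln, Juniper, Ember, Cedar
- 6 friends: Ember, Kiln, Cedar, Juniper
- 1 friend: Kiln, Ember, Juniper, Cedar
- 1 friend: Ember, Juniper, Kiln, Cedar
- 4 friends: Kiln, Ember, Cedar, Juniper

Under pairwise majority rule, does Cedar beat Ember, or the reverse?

Ember

No ballot ranks Cedar above Ember: 0.
Ballots ranking Ember above Cedar: 15 − 0 = 15.
Ember wins the head-to-head 15–0.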